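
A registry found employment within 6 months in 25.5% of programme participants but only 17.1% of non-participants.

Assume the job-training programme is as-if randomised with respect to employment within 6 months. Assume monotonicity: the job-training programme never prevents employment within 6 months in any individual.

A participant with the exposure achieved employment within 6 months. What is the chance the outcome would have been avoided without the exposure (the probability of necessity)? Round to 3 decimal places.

PN ≈ 0.329

p₁ = 0.255, p₀ = 0.171.
Under exogeneity and monotonicity, PN = (p₁ − p₀) / p₁.
PN = (0.255 − 0.171) / 0.255 = 0.084 / 0.255 ≈ 0.3294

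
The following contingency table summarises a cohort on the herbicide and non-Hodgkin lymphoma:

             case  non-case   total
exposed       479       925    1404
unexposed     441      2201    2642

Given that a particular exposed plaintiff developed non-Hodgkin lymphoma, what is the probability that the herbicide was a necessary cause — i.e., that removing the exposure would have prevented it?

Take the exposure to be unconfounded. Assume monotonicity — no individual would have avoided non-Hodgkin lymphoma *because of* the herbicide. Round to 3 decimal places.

PN ≈ 0.511

p₁ = P(outcome | exposed) = 479/1404 = 0.34117
p₀ = P(outcome | unexposed) = 441/2642 = 0.16692
Under exogeneity and monotonicity, PN = (p₁ − p₀) / p₁.
PN = (0.34117 − 0.16692) / 0.34117 = 0.17425 / 0.34117 ≈ 0.5107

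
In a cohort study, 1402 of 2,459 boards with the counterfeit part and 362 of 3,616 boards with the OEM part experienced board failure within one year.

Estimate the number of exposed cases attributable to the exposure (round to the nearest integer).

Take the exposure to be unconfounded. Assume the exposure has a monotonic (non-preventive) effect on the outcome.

p₁ = P(outcome | exposed) = 1402/2459 = 0.57015
p₀ = P(outcome | unexposed) = 362/3616 = 0.10011
PN = (p₁ − p₀)/p₁ = (0.57015 − 0.10011) / 0.57015 ≈ 0.82441.
Attributable cases ≈ PN × (exposed cases) = 0.82441 × 1402 ≈ 1155.83.

about 1156 cases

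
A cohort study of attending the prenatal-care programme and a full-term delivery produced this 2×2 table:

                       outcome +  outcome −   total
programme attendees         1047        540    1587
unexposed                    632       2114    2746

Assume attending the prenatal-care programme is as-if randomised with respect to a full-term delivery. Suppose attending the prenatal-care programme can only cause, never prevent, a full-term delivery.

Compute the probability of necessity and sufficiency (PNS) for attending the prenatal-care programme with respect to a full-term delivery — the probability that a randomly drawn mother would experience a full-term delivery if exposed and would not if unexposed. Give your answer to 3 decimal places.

PNS ≈ 0.430

p₁ = P(outcome | exposed) = 1047/1587 = 0.65974
p₀ = P(outcome | unexposed) = 632/2746 = 0.23015
Under exogeneity and monotonicity, PNS = p₁ − p₀.
PNS = 0.65974 − 0.23015 = 0.42958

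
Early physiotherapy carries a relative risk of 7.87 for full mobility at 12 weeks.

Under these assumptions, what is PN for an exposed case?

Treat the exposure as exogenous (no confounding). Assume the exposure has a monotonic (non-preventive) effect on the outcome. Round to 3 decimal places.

Under exogeneity and monotonicity, PN = (RR − 1) / RR = 1 − 1/RR.
PN = (7.87 − 1) / 7.87 = 6.87 / 7.87 ≈ 0.8729

PN ≈ 0.873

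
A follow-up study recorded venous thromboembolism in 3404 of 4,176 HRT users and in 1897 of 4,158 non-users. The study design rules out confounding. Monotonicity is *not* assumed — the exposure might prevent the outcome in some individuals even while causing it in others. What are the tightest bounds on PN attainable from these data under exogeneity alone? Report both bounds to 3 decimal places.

p₁ = P(outcome | exposed) = 3404/4176 = 0.81513
p₀ = P(outcome | unexposed) = 1897/4158 = 0.45623
Under exogeneity alone the bounds on PN are max{0,(p₁−p₀)/p₁} ≤ PN ≤ min{1,(1−p₀)/p₁}.
  lower = (p₁ − p₀)/p₁ = 0.35891 / 0.81513 ≈ 0.4403
  upper = min{1, (1 − p₀)/p₁} = 0.54377 / 0.81513 ≈ 0.6671

0.440 ≤ PN ≤ 0.667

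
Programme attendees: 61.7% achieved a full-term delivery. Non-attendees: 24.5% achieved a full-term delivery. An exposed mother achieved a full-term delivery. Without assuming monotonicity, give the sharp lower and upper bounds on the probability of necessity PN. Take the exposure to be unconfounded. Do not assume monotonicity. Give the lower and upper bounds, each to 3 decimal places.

0.603 ≤ PN ≤ 1.000

p₁ = 0.617, p₀ = 0.245.
Under exogeneity alone the bounds on PN are max{0,(p₁−p₀)/p₁} ≤ PN ≤ min{1,(1−p₀)/p₁}.
  lower = (p₁ − p₀)/p₁ = 0.372 / 0.617 ≈ 0.6029
  upper = min{1, (1 − p₀)/p₁} = 0.755 / 0.617 ≈ 1.2237 → capped at 1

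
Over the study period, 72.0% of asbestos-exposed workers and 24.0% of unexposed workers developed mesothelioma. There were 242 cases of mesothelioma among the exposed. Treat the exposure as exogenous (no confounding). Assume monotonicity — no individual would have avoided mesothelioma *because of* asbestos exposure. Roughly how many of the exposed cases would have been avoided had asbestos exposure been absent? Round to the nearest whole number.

p₁ = 0.72, p₀ = 0.24.
PN = (p₁ − p₀)/p₁ = (0.72 − 0.24) / 0.72 ≈ 0.66667.
Attributable cases ≈ PN × (exposed cases) = 0.66667 × 242 ≈ 161.33.

about 161 cases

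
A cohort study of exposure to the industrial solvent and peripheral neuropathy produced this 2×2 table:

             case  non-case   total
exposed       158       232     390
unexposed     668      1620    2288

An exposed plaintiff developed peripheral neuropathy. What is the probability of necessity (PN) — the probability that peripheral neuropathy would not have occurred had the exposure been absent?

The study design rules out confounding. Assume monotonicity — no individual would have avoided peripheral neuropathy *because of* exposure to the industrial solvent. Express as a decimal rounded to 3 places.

p₁ = P(outcome | exposed) = 158/390 = 0.40513
p₀ = P(outcome | unexposed) = 668/2288 = 0.29196
Under exogeneity and monotonicity, PN = (p₁ − p₀) / p₁.
PN = (0.40513 − 0.29196) / 0.40513 = 0.11317 / 0.40513 ≈ 0.2793

PN ≈ 0.279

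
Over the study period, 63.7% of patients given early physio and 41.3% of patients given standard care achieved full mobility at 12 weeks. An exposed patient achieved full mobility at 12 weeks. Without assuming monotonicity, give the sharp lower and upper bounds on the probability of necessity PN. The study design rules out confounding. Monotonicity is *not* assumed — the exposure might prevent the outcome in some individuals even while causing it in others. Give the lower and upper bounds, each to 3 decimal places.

p₁ = 0.637, p₀ = 0.413.
Under exogeneity alone the bounds on PN are max{0,(p₁−p₀)/p₁} ≤ PN ≤ min{1,(1−p₀)/p₁}.
  lower = (p₁ − p₀)/p₁ = 0.224 / 0.637 ≈ 0.3516
  upper = min{1, (1 − p₀)/p₁} = 0.587 / 0.637 ≈ 0.9215

0.352 ≤ PN ≤ 0.922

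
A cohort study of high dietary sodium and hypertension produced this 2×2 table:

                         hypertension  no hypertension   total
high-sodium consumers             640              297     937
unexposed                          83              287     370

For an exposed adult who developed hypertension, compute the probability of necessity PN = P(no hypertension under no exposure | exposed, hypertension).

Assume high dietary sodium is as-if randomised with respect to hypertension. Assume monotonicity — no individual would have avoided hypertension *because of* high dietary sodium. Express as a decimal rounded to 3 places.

p₁ = P(outcome | exposed) = 640/937 = 0.68303
p₀ = P(outcome | unexposed) = 83/370 = 0.22432
Under exogeneity and monotonicity, PN = (p₁ − p₀) / p₁.
PN = (0.68303 − 0.22432) / 0.68303 = 0.45871 / 0.68303 ≈ 0.6716

PN ≈ 0.672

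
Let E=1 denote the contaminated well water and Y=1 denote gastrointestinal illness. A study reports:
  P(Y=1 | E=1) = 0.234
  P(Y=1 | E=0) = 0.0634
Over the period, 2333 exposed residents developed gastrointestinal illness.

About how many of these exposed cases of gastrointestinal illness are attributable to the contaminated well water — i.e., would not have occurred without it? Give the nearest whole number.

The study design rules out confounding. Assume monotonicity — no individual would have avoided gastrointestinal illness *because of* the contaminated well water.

Let p₁ = 0.234, p₀ = 0.0634.
PN = (p₁ − p₀)/p₁ = (0.234 − 0.0634) / 0.234 ≈ 0.72906.
Attributable cases ≈ PN × (exposed cases) = 0.72906 × 2333 ≈ 1700.90.

about 1701 cases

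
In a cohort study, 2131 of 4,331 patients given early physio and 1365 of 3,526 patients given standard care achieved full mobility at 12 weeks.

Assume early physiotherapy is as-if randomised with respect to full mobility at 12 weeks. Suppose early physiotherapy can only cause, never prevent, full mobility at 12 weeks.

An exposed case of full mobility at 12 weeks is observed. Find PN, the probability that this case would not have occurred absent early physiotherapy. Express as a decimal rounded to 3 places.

PN ≈ 0.213

p₁ = P(outcome | exposed) = 2131/4331 = 0.49203
p₀ = P(outcome | unexposed) = 1365/3526 = 0.38712
Under exogeneity and monotonicity, PN = (p₁ − p₀) / p₁.
PN = (0.49203 − 0.38712) / 0.49203 = 0.10491 / 0.49203 ≈ 0.2132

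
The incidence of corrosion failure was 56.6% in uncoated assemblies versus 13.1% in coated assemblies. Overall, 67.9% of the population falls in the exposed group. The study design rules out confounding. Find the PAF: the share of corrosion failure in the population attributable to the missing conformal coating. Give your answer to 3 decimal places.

p₁ = 0.566, p₀ = 0.131.
Overall risk P(Y=1) = π·p₁ + (1−π)·p₀ = 0.679×0.566 + 0.321×0.131 = 0.42637.
Under exogeneity, PAF = [P(Y=1) − p₀] / P(Y=1).
PAF = (0.42637 − 0.131) / 0.42637 ≈ 0.6928

PAF ≈ 0.693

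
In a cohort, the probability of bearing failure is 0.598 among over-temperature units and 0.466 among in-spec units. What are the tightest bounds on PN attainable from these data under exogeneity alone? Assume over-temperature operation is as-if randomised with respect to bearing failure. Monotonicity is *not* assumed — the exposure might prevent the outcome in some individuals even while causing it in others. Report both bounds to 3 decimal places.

0.221 ≤ PN ≤ 0.893

Let p₁ = 0.598, p₀ = 0.466.
Under exogeneity alone the bounds on PN are max{0,(p₁−p₀)/p₁} ≤ PN ≤ min{1,(1−p₀)/p₁}.
  lower = (p₁ − p₀)/p₁ = 0.132 / 0.598 ≈ 0.2207
  upper = min{1, (1 − p₀)/p₁} = 0.534 / 0.598 ≈ 0.8930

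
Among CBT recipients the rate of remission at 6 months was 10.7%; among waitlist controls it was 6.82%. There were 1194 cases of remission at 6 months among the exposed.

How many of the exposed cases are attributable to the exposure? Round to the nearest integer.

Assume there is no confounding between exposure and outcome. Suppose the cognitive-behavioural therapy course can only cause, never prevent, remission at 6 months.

p₁ = 0.107, p₀ = 0.0682.
PN = (p₁ − p₀)/p₁ = (0.107 − 0.0682) / 0.107 ≈ 0.36262.
Attributable cases ≈ PN × (exposed cases) = 0.36262 × 1194 ≈ 432.96.

about 433 cases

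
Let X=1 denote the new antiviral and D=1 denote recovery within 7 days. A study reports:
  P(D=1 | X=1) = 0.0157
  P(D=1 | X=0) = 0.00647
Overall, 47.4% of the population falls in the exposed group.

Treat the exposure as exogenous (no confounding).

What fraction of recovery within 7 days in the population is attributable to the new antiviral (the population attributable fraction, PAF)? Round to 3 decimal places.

Let p₁ = 0.0157, p₀ = 0.00647.
Overall risk P(Y=1) = π·p₁ + (1−π)·p₀ = 0.474×0.0157 + 0.526×0.00647 = 0.010845.
Under exogeneity, PAF = [P(Y=1) − p₀] / P(Y=1).
PAF = (0.010845 − 0.00647) / 0.010845 ≈ 0.4034

PAF ≈ 0.403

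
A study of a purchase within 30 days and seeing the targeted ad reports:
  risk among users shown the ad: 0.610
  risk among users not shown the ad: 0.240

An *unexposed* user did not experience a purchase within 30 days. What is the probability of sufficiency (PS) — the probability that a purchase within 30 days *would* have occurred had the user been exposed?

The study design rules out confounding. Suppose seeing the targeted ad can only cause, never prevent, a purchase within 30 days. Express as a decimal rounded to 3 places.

PS ≈ 0.487

Let p₁ = 0.61, p₀ = 0.24.
Under exogeneity and monotonicity, PS = (p₁ − p₀) / (1 − p₀).
PS = (0.61 − 0.24) / (1 − 0.24) = 0.37 / 0.76 ≈ 0.4868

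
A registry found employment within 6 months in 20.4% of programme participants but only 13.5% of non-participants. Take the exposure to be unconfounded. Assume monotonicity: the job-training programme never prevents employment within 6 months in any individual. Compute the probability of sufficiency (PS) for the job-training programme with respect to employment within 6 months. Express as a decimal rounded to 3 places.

PS ≈ 0.080

p₁ = 0.204, p₀ = 0.135.
Under exogeneity and monotonicity, PS = (p₁ − p₀) / (1 − p₀).
PS = (0.204 − 0.135) / (1 − 0.135) = 0.069 / 0.865 ≈ 0.0798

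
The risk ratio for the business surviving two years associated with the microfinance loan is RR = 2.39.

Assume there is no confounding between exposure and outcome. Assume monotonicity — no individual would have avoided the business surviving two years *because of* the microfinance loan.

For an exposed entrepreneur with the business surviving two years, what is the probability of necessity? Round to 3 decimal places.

PN ≈ 0.582

Under exogeneity and monotonicity, PN = (RR − 1) / RR = 1 − 1/RR.
PN = (2.39 − 1) / 2.39 = 1.39 / 2.39 ≈ 0.5816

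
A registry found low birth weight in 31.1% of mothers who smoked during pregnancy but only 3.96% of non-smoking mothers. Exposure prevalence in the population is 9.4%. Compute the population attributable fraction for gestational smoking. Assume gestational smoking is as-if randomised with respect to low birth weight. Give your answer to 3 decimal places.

PAF ≈ 0.392

p₁ = 0.311, p₀ = 0.0396.
Overall risk P(Y=1) = π·p₁ + (1−π)·p₀ = 0.094×0.311 + 0.906×0.0396 = 0.065112.
Under exogeneity, PAF = [P(Y=1) − p₀] / P(Y=1).
PAF = (0.065112 − 0.0396) / 0.065112 ≈ 0.3918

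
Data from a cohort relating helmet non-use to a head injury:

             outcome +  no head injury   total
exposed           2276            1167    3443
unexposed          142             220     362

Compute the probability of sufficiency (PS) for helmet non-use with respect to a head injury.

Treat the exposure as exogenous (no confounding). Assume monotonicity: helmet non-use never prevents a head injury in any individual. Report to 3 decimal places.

p₁ = P(outcome | exposed) = 2276/3443 = 0.66105
p₀ = P(outcome | unexposed) = 142/362 = 0.39227
Under exogeneity and monotonicity, PS = (p₁ − p₀) / (1 − p₀).
PS = (0.66105 − 0.39227) / (1 − 0.39227) = 0.26879 / 0.60773 ≈ 0.4423

PS ≈ 0.442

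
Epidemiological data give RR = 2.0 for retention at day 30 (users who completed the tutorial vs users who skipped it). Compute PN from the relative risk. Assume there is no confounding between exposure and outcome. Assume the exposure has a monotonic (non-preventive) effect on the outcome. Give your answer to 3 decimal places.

PN ≈ 0.500

Under exogeneity and monotonicity, PN = (RR − 1) / RR = 1 − 1/RR.
PN = (2.0 − 1) / 2.0 = 1 / 2.0 ≈ 0.5000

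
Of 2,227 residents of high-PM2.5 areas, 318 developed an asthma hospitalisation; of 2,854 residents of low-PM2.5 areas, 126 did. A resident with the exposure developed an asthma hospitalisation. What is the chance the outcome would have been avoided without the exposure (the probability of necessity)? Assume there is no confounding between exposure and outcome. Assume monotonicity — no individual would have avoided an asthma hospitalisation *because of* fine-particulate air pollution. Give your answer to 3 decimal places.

p₁ = P(outcome | exposed) = 318/2227 = 0.14279
p₀ = P(outcome | unexposed) = 126/2854 = 0.044149
Under exogeneity and monotonicity, PN = (p₁ − p₀) / p₁.
PN = (0.14279 − 0.044149) / 0.14279 = 0.098644 / 0.14279 ≈ 0.6908

PN ≈ 0.691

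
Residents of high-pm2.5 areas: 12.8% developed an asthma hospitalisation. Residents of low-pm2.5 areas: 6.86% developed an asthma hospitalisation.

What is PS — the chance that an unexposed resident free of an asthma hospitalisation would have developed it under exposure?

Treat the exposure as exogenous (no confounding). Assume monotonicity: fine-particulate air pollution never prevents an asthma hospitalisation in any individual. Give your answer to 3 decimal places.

PS ≈ 0.064

p₁ = 0.128, p₀ = 0.0686.
Under exogeneity and monotonicity, PS = (p₁ − p₀) / (1 − p₀).
PS = (0.128 − 0.0686) / (1 − 0.0686) = 0.0594 / 0.9314 ≈ 0.0638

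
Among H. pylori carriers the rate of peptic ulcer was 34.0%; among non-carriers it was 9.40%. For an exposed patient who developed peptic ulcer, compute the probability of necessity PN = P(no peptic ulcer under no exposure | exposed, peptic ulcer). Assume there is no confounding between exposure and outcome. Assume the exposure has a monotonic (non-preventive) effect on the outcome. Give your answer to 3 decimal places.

p₁ = 0.34, p₀ = 0.094.
Under exogeneity and monotonicity, PN = (p₁ − p₀) / p₁.
PN = (0.34 − 0.094) / 0.34 = 0.246 / 0.34 ≈ 0.7235

PN ≈ 0.724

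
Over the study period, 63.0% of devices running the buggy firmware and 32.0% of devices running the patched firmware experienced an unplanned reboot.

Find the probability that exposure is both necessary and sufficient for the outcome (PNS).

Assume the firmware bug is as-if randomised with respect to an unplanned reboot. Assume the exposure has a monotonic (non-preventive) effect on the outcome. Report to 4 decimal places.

p₁ = 0.63, p₀ = 0.32.
Under exogeneity and monotonicity, PNS = p₁ − p₀.
PNS = 0.63 − 0.32 = 0.31

PNS ≈ 0.3100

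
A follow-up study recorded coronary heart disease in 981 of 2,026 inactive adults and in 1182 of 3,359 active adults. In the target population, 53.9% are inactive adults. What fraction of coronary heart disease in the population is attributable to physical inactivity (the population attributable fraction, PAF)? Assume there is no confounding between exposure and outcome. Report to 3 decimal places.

p₁ = P(outcome | exposed) = 981/2026 = 0.48421
p₀ = P(outcome | unexposed) = 1182/3359 = 0.35189
Overall risk P(Y=1) = π·p₁ + (1−π)·p₀ = 0.539×0.48421 + 0.461×0.35189 = 0.42321.
Under exogeneity, PAF = [P(Y=1) − p₀] / P(Y=1).
PAF = (0.42321 − 0.35189) / 0.42321 ≈ 0.1685

PAF ≈ 0.169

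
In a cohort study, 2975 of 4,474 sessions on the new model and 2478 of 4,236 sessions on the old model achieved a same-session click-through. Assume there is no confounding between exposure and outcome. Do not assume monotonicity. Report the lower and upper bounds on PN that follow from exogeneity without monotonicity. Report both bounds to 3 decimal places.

p₁ = P(outcome | exposed) = 2975/4474 = 0.66495
p₀ = P(outcome | unexposed) = 2478/4236 = 0.58499
Under exogeneity alone the bounds on PN are max{0,(p₁−p₀)/p₁} ≤ PN ≤ min{1,(1−p₀)/p₁}.
  lower = (p₁ − p₀)/p₁ = 0.079967 / 0.66495 ≈ 0.1203
  upper = min{1, (1 − p₀)/p₁} = 0.41501 / 0.66495 ≈ 0.6241

0.120 ≤ PN ≤ 0.624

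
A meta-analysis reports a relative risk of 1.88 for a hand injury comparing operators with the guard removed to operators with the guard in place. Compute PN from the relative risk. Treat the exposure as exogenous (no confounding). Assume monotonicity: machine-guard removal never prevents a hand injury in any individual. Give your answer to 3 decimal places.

PN ≈ 0.468

Under exogeneity and monotonicity, PN = (RR − 1) / RR = 1 − 1/RR.
PN = (1.88 − 1) / 1.88 = 0.88 / 1.88 ≈ 0.4681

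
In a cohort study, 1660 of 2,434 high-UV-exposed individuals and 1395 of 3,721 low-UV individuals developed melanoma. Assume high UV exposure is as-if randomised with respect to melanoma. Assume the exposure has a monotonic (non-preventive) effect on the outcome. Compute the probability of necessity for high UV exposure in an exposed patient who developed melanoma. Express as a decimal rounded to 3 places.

p₁ = P(outcome | exposed) = 1660/2434 = 0.682
p₀ = P(outcome | unexposed) = 1395/3721 = 0.3749
Under exogeneity and monotonicity, PN = (p₁ − p₀) / p₁.
PN = (0.682 − 0.3749) / 0.682 = 0.30711 / 0.682 ≈ 0.4503

PN ≈ 0.450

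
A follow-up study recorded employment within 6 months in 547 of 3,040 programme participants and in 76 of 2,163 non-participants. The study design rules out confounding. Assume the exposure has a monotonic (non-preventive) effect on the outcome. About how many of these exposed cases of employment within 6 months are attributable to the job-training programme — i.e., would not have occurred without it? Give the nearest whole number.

about 440 cases

p₁ = P(outcome | exposed) = 547/3040 = 0.17993
p₀ = P(outcome | unexposed) = 76/2163 = 0.035136
PN = (p₁ − p₀)/p₁ = (0.17993 − 0.035136) / 0.17993 ≈ 0.80473.
Attributable cases ≈ PN × (exposed cases) = 0.80473 × 547 ≈ 440.19.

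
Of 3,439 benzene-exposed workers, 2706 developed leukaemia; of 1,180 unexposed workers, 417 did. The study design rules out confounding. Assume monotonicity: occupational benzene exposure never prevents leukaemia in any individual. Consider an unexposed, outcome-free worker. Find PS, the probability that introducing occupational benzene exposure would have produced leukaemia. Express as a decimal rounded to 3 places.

PS ≈ 0.670

p₁ = P(outcome | exposed) = 2706/3439 = 0.78686
p₀ = P(outcome | unexposed) = 417/1180 = 0.35339
Under exogeneity and monotonicity, PS = (p₁ − p₀) / (1 − p₀).
PS = (0.78686 − 0.35339) / (1 − 0.35339) = 0.43347 / 0.64661 ≈ 0.6704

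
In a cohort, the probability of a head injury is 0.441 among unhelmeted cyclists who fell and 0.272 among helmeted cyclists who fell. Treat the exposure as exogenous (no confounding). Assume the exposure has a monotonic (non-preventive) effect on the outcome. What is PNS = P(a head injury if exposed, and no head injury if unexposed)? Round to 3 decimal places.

Let p₁ = 0.441, p₀ = 0.272.
Under exogeneity and monotonicity, PNS = p₁ − p₀.
PNS = 0.441 − 0.272 = 0.169

PNS ≈ 0.169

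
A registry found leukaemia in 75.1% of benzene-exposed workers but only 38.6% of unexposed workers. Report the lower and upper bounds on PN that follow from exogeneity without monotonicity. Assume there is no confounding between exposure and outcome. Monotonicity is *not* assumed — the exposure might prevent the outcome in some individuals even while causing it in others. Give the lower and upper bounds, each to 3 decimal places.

0.486 ≤ PN ≤ 0.818

p₁ = 0.751, p₀ = 0.386.
Under exogeneity alone the bounds on PN are max{0,(p₁−p₀)/p₁} ≤ PN ≤ min{1,(1−p₀)/p₁}.
  lower = (p₁ − p₀)/p₁ = 0.365 / 0.751 ≈ 0.4860
  upper = min{1, (1 − p₀)/p₁} = 0.614 / 0.751 ≈ 0.8176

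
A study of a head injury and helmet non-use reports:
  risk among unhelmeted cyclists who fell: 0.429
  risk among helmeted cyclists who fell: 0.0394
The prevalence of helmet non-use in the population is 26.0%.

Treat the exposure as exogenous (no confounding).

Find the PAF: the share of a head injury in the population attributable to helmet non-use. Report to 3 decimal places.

Let p₁ = 0.429, p₀ = 0.0394.
Overall risk P(Y=1) = π·p₁ + (1−π)·p₀ = 0.26×0.429 + 0.74×0.0394 = 0.1407.
Under exogeneity, PAF = [P(Y=1) − p₀] / P(Y=1).
PAF = (0.1407 − 0.0394) / 0.1407 ≈ 0.7200

PAF ≈ 0.720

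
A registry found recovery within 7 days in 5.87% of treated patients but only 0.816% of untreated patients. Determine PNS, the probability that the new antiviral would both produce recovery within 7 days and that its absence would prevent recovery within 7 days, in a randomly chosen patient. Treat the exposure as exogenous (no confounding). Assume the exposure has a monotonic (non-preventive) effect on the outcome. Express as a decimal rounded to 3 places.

p₁ = 0.0587, p₀ = 0.00816.
Under exogeneity and monotonicity, PNS = p₁ − p₀.
PNS = 0.0587 − 0.00816 = 0.05054

PNS ≈ 0.051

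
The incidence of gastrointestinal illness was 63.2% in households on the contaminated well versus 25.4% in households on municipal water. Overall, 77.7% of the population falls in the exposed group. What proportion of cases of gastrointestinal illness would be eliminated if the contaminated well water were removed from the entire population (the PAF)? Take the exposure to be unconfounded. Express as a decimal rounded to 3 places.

PAF ≈ 0.536

p₁ = 0.632, p₀ = 0.254.
Overall risk P(Y=1) = π·p₁ + (1−π)·p₀ = 0.777×0.632 + 0.223×0.254 = 0.54771.
Under exogeneity, PAF = [P(Y=1) − p₀] / P(Y=1).
PAF = (0.54771 − 0.254) / 0.54771 ≈ 0.5362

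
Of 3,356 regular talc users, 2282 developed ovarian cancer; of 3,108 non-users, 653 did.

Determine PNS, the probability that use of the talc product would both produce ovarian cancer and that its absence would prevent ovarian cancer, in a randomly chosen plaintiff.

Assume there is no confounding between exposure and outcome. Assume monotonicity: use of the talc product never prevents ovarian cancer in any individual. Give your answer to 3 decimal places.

PNS ≈ 0.470

p₁ = P(outcome | exposed) = 2282/3356 = 0.67998
p₀ = P(outcome | unexposed) = 653/3108 = 0.2101
Under exogeneity and monotonicity, PNS = p₁ − p₀.
PNS = 0.67998 − 0.2101 = 0.46987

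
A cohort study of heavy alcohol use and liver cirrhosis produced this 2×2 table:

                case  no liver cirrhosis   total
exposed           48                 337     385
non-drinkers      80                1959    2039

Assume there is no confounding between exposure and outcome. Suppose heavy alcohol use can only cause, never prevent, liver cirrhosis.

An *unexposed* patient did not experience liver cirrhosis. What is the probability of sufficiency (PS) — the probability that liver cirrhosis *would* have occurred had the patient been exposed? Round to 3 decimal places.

p₁ = P(outcome | exposed) = 48/385 = 0.12468
p₀ = P(outcome | unexposed) = 80/2039 = 0.039235
Under exogeneity and monotonicity, PS = (p₁ − p₀)/(1 − p₀).
PS = (0.12468 − 0.039235) / 0.96077 ≈ 0.0889

PS ≈ 0.089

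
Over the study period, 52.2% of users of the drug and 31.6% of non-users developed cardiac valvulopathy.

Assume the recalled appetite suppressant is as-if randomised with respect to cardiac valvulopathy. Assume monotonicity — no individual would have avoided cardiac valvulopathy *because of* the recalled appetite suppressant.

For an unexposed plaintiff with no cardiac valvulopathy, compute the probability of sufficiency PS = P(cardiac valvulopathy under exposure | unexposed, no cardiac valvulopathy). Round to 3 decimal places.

PS ≈ 0.301

p₁ = 0.522, p₀ = 0.316.
Under exogeneity and monotonicity, PS = (p₁ − p₀) / (1 − p₀).
PS = (0.522 − 0.316) / (1 − 0.316) = 0.206 / 0.684 ≈ 0.3012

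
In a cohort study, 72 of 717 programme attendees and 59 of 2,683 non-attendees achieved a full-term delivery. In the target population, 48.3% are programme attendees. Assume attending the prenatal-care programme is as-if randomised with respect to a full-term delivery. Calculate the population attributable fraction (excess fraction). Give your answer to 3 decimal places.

PAF ≈ 0.633

p₁ = P(outcome | exposed) = 72/717 = 0.10042
p₀ = P(outcome | unexposed) = 59/2683 = 0.02199
Overall risk P(Y=1) = π·p₁ + (1−π)·p₀ = 0.483×0.10042 + 0.517×0.02199 = 0.059871.
Under exogeneity, PAF = [P(Y=1) − p₀] / P(Y=1).
PAF = (0.059871 − 0.02199) / 0.059871 ≈ 0.6327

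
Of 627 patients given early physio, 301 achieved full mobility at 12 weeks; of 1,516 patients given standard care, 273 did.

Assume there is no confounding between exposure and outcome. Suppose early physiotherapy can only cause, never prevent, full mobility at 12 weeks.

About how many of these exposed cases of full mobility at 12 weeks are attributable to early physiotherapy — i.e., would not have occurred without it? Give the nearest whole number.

p₁ = P(outcome | exposed) = 301/627 = 0.48006
p₀ = P(outcome | unexposed) = 273/1516 = 0.18008
PN = (p₁ − p₀)/p₁ = (0.48006 − 0.18008) / 0.48006 ≈ 0.62488.
Attributable cases ≈ PN × (exposed cases) = 0.62488 × 301 ≈ 188.09.

about 188 cases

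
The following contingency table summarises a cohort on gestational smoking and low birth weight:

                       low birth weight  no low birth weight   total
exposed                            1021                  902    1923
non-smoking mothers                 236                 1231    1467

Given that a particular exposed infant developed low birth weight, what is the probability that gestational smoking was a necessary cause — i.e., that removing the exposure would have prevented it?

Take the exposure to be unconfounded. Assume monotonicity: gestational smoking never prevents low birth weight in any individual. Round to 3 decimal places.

p₁ = P(outcome | exposed) = 1021/1923 = 0.53094
p₀ = P(outcome | unexposed) = 236/1467 = 0.16087
Under exogeneity and monotonicity, PN = (p₁ − p₀)/p₁.
PN = (0.53094 − 0.16087) / 0.53094 ≈ 0.6970

PN ≈ 0.697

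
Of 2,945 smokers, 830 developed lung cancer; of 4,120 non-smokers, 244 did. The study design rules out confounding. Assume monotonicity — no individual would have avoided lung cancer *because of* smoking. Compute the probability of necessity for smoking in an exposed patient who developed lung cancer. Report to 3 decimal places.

PN ≈ 0.790

p₁ = P(outcome | exposed) = 830/2945 = 0.28183
p₀ = P(outcome | unexposed) = 244/4120 = 0.059223
Under exogeneity and monotonicity, PN = (p₁ − p₀) / p₁.
PN = (0.28183 − 0.059223) / 0.28183 = 0.22261 / 0.28183 ≈ 0.7899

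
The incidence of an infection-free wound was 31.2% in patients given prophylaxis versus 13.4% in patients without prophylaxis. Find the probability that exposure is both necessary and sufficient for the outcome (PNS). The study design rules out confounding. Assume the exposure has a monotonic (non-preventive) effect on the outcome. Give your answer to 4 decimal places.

p₁ = 0.312, p₀ = 0.134.
Under exogeneity and monotonicity, PNS = p₁ − p₀.
PNS = 0.312 − 0.134 = 0.178

PNS ≈ 0.1780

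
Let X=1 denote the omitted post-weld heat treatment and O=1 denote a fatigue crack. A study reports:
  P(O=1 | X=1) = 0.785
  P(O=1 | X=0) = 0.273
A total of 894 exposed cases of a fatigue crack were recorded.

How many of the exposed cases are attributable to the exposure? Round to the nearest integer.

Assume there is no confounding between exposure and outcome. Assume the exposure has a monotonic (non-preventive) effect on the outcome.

Let p₁ = 0.785, p₀ = 0.273.
PN = (p₁ − p₀)/p₁ = (0.785 − 0.273) / 0.785 ≈ 0.65223.
Attributable cases ≈ PN × (exposed cases) = 0.65223 × 894 ≈ 583.09.

about 583 cases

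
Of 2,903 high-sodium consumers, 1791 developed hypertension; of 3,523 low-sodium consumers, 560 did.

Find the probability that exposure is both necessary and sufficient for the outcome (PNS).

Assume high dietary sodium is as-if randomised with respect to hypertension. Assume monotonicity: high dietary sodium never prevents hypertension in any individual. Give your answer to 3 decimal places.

p₁ = P(outcome | exposed) = 1791/2903 = 0.61695
p₀ = P(outcome | unexposed) = 560/3523 = 0.15896
Under exogeneity and monotonicity, PNS = p₁ − p₀.
PNS = 0.61695 − 0.15896 = 0.45799

PNS ≈ 0.458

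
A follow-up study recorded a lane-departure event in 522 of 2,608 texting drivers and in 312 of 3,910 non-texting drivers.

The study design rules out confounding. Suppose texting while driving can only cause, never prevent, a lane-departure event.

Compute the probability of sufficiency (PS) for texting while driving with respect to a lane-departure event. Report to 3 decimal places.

PS ≈ 0.131

p₁ = P(outcome | exposed) = 522/2608 = 0.20015
p₀ = P(outcome | unexposed) = 312/3910 = 0.079795
Under exogeneity and monotonicity, PS = (p₁ − p₀) / (1 − p₀).
PS = (0.20015 − 0.079795) / (1 − 0.079795) = 0.12036 / 0.9202 ≈ 0.1308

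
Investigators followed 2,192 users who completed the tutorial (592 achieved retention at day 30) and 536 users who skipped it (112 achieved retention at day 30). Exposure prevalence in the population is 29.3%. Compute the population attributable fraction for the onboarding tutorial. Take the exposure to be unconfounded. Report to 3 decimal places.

p₁ = P(outcome | exposed) = 592/2192 = 0.27007
p₀ = P(outcome | unexposed) = 112/536 = 0.20896
Overall risk P(Y=1) = π·p₁ + (1−π)·p₀ = 0.293×0.27007 + 0.707×0.20896 = 0.22686.
Under exogeneity, PAF = [P(Y=1) − p₀] / P(Y=1).
PAF = (0.22686 − 0.20896) / 0.22686 ≈ 0.0789

PAF ≈ 0.079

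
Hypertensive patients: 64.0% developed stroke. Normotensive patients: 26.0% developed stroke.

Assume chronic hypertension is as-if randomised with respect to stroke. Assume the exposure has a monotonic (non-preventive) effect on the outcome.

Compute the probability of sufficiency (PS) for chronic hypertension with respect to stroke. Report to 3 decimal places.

p₁ = 0.64, p₀ = 0.26.
Under exogeneity and monotonicity, PS = (p₁ − p₀) / (1 − p₀).
PS = (0.64 − 0.26) / (1 − 0.26) = 0.38 / 0.74 ≈ 0.5135

PS ≈ 0.514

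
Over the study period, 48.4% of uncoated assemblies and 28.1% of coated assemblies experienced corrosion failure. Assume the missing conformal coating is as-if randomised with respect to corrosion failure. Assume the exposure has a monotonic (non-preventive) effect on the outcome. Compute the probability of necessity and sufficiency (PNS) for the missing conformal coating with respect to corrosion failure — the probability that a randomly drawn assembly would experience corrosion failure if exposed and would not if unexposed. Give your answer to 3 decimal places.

p₁ = 0.484, p₀ = 0.281.
Under exogeneity and monotonicity, PNS = p₁ − p₀.
PNS = 0.484 − 0.281 = 0.203

PNS ≈ 0.203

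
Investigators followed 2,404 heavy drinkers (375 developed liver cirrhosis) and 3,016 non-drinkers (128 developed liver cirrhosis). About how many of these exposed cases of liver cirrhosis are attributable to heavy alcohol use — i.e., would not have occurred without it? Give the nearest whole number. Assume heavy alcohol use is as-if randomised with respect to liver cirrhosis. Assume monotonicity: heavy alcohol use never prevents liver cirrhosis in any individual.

about 273 cases

p₁ = P(outcome | exposed) = 375/2404 = 0.15599
p₀ = P(outcome | unexposed) = 128/3016 = 0.04244
PN = (p₁ − p₀)/p₁ = (0.15599 − 0.04244) / 0.15599 ≈ 0.72793.
Attributable cases ≈ PN × (exposed cases) = 0.72793 × 375 ≈ 272.97.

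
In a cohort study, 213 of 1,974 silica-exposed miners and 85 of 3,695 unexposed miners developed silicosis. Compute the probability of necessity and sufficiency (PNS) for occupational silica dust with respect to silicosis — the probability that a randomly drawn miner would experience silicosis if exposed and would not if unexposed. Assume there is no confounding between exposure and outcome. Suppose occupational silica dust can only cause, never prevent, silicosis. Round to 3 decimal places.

PNS ≈ 0.085

p₁ = P(outcome | exposed) = 213/1974 = 0.1079
p₀ = P(outcome | unexposed) = 85/3695 = 0.023004
Under exogeneity and monotonicity, PNS = p₁ − p₀.
PNS = 0.1079 − 0.023004 = 0.084899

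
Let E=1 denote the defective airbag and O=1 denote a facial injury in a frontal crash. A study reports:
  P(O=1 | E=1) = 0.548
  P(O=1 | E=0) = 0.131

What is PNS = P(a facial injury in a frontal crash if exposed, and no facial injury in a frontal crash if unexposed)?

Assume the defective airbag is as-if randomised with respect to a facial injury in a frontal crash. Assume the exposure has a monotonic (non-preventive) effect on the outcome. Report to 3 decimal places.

PNS ≈ 0.417

Let p₁ = 0.548, p₀ = 0.131.
Under exogeneity and monotonicity, PNS = p₁ − p₀.
PNS = 0.548 − 0.131 = 0.417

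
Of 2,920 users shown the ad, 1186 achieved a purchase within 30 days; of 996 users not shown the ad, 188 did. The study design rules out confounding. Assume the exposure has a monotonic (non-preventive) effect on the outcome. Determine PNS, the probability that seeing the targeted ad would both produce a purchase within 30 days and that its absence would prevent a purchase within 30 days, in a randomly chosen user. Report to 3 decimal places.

p₁ = P(outcome | exposed) = 1186/2920 = 0.40616
p₀ = P(outcome | unexposed) = 188/996 = 0.18876
Under exogeneity and monotonicity, PNS = p₁ − p₀.
PNS = 0.40616 − 0.18876 = 0.21741

PNS ≈ 0.217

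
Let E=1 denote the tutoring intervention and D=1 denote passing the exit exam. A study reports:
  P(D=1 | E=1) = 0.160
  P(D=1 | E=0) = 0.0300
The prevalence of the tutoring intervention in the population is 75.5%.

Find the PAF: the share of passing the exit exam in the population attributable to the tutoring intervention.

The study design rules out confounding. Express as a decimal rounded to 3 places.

PAF ≈ 0.766

Let p₁ = 0.16, p₀ = 0.03.
Overall risk P(Y=1) = π·p₁ + (1−π)·p₀ = 0.755×0.16 + 0.245×0.03 = 0.12815.
Under exogeneity, PAF = [P(Y=1) − p₀] / P(Y=1).
PAF = (0.12815 − 0.03) / 0.12815 ≈ 0.7659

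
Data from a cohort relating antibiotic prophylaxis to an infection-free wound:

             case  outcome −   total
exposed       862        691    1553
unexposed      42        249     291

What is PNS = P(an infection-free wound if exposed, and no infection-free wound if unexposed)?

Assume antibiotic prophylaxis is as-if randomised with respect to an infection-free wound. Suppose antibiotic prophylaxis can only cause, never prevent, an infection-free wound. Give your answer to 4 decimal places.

PNS ≈ 0.4107

p₁ = P(outcome | exposed) = 862/1553 = 0.55505
p₀ = P(outcome | unexposed) = 42/291 = 0.14433
Under exogeneity and monotonicity, PNS = p₁ − p₀.
PNS = 0.55505 − 0.14433 = 0.41072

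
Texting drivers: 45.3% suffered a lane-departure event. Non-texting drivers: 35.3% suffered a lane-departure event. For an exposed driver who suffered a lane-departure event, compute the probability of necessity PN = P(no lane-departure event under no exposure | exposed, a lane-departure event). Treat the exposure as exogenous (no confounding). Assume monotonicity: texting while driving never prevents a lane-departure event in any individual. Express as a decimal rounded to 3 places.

p₁ = 0.453, p₀ = 0.353.
Under exogeneity and monotonicity, PN = (p₁ − p₀) / p₁.
PN = (0.453 − 0.353) / 0.453 = 0.1 / 0.453 ≈ 0.2208

PN ≈ 0.221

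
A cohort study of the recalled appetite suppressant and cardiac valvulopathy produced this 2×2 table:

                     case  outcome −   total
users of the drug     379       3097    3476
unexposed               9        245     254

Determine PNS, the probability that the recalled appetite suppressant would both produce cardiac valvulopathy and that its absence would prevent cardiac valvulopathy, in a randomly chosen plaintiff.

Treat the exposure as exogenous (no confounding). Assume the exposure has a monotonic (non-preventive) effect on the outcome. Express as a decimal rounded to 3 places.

p₁ = P(outcome | exposed) = 379/3476 = 0.10903
p₀ = P(outcome | unexposed) = 9/254 = 0.035433
Under exogeneity and monotonicity, PNS = p₁ − p₀.
PNS = 0.10903 − 0.035433 = 0.0736

PNS ≈ 0.074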